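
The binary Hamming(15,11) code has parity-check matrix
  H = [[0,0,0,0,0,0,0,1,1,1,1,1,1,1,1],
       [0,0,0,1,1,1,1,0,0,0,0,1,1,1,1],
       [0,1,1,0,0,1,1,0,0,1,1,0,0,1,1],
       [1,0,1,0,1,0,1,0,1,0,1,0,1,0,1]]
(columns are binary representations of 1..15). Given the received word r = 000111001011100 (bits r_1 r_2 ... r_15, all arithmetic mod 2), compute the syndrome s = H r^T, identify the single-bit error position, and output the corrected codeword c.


s = (0, 1, 0, 0)^T, error position = 4, corrected codeword c = 000011001011100

Compute s = H r^T mod 2 one row at a time:
  s_1 = 0 + 1 + 0 + 1 + 1 + 1 + 0 + 0 = 4 ≡ 0 (mod 2).
  s_2 = 1 + 1 + 1 + 0 + 1 + 1 + 0 + 0 = 5 ≡ 1 (mod 2).
  s_3 = 0 + 0 + 1 + 0 + 0 + 1 + 0 + 0 = 2 ≡ 0 (mod 2).
  s_4 = 0 + 0 + 1 + 0 + 1 + 1 + 1 + 0 = 4 ≡ 0 (mod 2).
s = (0, 1, 0, 0)^T — this equals column 4 of H (binary 0100), so error is at position 4.
Correct: flip bit 4 of r = 000111001011100 to get c = 000011001011100.


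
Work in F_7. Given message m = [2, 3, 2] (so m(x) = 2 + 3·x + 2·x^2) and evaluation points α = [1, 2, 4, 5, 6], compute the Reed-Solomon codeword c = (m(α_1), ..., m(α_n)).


c = [0, 2, 4, 4, 1]

Message polynomial: m(x) = 2 + 3·x + 2·x^2 (mod 7).
For each evaluation point α_i, compute m(α_i) mod 7:
  α_1 = 1: Horner steps 2 → 5 → 0, so m(1) = 0.
  α_2 = 2: Horner steps 2 → 0 → 2, so m(2) = 2.
  α_3 = 4: Horner steps 2 → 4 → 4, so m(4) = 4.
  α_4 = 5: Horner steps 2 → 6 → 4, so m(5) = 4.
  α_5 = 6: Horner steps 2 → 1 → 1, so m(6) = 1.
Codeword c = [0, 2, 4, 4, 1] ∈ F_7^5.


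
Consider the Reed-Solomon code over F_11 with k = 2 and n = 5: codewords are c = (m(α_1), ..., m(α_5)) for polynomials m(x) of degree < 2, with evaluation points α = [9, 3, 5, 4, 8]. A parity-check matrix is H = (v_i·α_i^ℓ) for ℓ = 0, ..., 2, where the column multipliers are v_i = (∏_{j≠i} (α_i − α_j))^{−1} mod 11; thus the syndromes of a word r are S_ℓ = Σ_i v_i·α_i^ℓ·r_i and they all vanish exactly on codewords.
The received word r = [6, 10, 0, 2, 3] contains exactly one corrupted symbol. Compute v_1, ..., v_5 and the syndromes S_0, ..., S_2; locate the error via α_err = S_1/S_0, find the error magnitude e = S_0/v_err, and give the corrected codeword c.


S = (3, 4, 9), error at position 3, error magnitude e = 6, c = [6, 10, 5, 2, 3].

Step 1: column multipliers v_i = (∏_{j≠i}(α_i − α_j))^{−1} mod 11.
  i = 1 (α = 9): (9−3)(9−5)(9−4)(9−8) = 6·4·5·1 = 120 ≡ 10, so v_1 = 10^{−1} = 10 (mod 11).
  i = 2 (α = 3): (3−9)(3−5)(3−4)(3−8) = (−6)·(−2)·(−1)·(−5) = 60 ≡ 5, so v_2 = 5^{−1} = 9 (mod 11).
  i = 3 (α = 5): (5−9)(5−3)(5−4)(5−8) = (−4)·2·1·(−3) = 24 ≡ 2, so v_3 = 2^{−1} = 6 (mod 11).
  i = 4 (α = 4): (4−9)(4−3)(4−5)(4−8) = (−5)·1·(−1)·(−4) = −20 ≡ 2, so v_4 = 2^{−1} = 6 (mod 11).
  i = 5 (α = 8): (8−9)(8−3)(8−5)(8−4) = (−1)·5·3·4 = −60 ≡ 6, so v_5 = 6^{−1} = 2 (mod 11).
  v = [10, 9, 6, 6, 2].
Step 2: syndromes of r = [6, 10, 0, 2, 3] (all sums mod 11).
  S_0 = Σ v_i r_i = 10·6 + 9·10 + 6·0 + 6·2 + 2·3 = 168 ≡ 3.
  S_1 = Σ v_i α_i r_i = 10·9·6 + 9·3·10 + 6·5·0 + 6·4·2 + 2·8·3 = 906 ≡ 4.
  α_i^2 mod 11 = [4, 9, 3, 5, 9].
  S_2 = Σ v_i α_i^2 r_i = 10·4·6 + 9·9·10 + 6·3·0 + 6·5·2 + 2·9·3 = 1164 ≡ 9.
  S = (3, 4, 9) ≠ 0, so r is not a codeword (an error is present).
Step 3: locate the error. For a single error e at position i, S_ℓ = v_i·e·α_i^ℓ, so α_err = S_1/S_0.
  S_0^{−1} = 3^{−1} = 4 (mod 11), so α_err = 4·4 = 16 ≡ 5 = α_3. Error position i = 3.
  Consistency check: S_2/S_1 = 9·3 = 27 ≡ 5 = α_err ✓ (single-error assumption holds).
Step 4: error magnitude e = S_0/v_3 = S_0·∏_{j≠3}(α_3 − α_j) = 3·2 = 6 ≡ 6 (mod 11).
Step 5: correct position 3: c_3 = r_3 − e = 0 − 6 ≡ 5 (mod 11). Hence c = [6, 10, 5, 2, 3].
  Check: interpolating c through the α_i gives m(x) = 1 + 3·x (degree < 2) with m(α_i) = c_i for every i, so c is indeed a codeword.


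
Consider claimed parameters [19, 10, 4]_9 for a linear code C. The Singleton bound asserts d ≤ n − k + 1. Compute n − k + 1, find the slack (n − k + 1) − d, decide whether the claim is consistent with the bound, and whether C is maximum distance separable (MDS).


Singleton RHS = n − k + 1 = 10, slack = 6, bound satisfied, not MDS.

Singleton bound: d ≤ n − k + 1.
Here n = 19, k = 10, so n − k + 1 = 10.
Given d = 4, check d ≤ 10: YES.
Slack = (n − k + 1) − d = 6.
The code is NOT MDS (slack = 6 > 0).
Description: the claimed parameters are [19, 10, 4]_9; such a code would be non-MDS.


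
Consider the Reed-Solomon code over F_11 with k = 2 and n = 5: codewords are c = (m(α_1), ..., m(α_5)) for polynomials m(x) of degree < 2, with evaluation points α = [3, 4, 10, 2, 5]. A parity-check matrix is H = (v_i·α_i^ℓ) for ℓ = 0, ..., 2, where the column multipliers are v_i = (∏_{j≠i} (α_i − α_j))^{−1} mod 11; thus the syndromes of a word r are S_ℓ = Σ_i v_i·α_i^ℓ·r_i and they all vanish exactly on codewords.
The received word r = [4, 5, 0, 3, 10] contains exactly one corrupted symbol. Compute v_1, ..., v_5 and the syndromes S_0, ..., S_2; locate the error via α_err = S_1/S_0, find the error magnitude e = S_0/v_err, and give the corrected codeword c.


S = (5, 3, 4), error at position 5, error magnitude e = 4, c = [4, 5, 0, 3, 6].

Step 1: column multipliers v_i = (∏_{j≠i}(α_i − α_j))^{−1} mod 11.
  i = 1 (α = 3): (3−4)(3−10)(3−2)(3−5) = (−1)·(−7)·1·(−2) = −14 ≡ 8, so v_1 = 8^{−1} = 7 (mod 11).
  i = 2 (α = 4): (4−3)(4−10)(4−2)(4−5) = 1·(−6)·2·(−1) = 12 ≡ 1, so v_2 = 1^{−1} = 1 (mod 11).
  i = 3 (α = 10): (10−3)(10−4)(10−2)(10−5) = 7·6·8·5 = 1680 ≡ 8, so v_3 = 8^{−1} = 7 (mod 11).
  i = 4 (α = 2): (2−3)(2−4)(2−10)(2−5) = (−1)·(−2)·(−8)·(−3) = 48 ≡ 4, so v_4 = 4^{−1} = 3 (mod 11).
  i = 5 (α = 5): (5−3)(5−4)(5−10)(5−2) = 2·1·(−5)·3 = −30 ≡ 3, so v_5 = 3^{−1} = 4 (mod 11).
  v = [7, 1, 7, 3, 4].
Step 2: syndromes of r = [4, 5, 0, 3, 10] (all sums mod 11).
  S_0 = Σ v_i r_i = 7·4 + 1·5 + 7·0 + 3·3 + 4·10 = 82 ≡ 5.
  S_1 = Σ v_i α_i r_i = 7·3·4 + 1·4·5 + 7·10·0 + 3·2·3 + 4·5·10 = 322 ≡ 3.
  α_i^2 mod 11 = [9, 5, 1, 4, 3].
  S_2 = Σ v_i α_i^2 r_i = 7·9·4 + 1·5·5 + 7·1·0 + 3·4·3 + 4·3·10 = 433 ≡ 4.
  S = (5, 3, 4) ≠ 0, so r is not a codeword (an error is present).
Step 3: locate the error. For a single error e at position i, S_ℓ = v_i·e·α_i^ℓ, so α_err = S_1/S_0.
  S_0^{−1} = 5^{−1} = 9 (mod 11), so α_err = 3·9 = 27 ≡ 5 = α_5. Error position i = 5.
  Consistency check: S_2/S_1 = 4·4 = 16 ≡ 5 = α_err ✓ (single-error assumption holds).
Step 4: error magnitude e = S_0/v_5 = S_0·∏_{j≠5}(α_5 − α_j) = 5·3 = 15 ≡ 4 (mod 11).
Step 5: correct position 5: c_5 = r_5 − e = 10 − 4 ≡ 6 (mod 11). Hence c = [4, 5, 0, 3, 6].
  Check: interpolating c through the α_i gives m(x) = 1 + 1·x (degree < 2) with m(α_i) = c_i for every i, so c is indeed a codeword.


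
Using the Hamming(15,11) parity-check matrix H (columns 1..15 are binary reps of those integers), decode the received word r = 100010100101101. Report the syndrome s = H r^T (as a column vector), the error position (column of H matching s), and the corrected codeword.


s = (0, 1, 1, 1)^T, error position = 7, corrected codeword c = 100010000101101

Compute s = H r^T mod 2 one row at a time:
  s_1 = 0 + 0 + 1 + 0 + 1 + 1 + 0 + 1 = 4 ≡ 0 (mod 2).
  s_2 = 0 + 1 + 0 + 1 + 1 + 1 + 0 + 1 = 5 ≡ 1 (mod 2).
  s_3 = 0 + 0 + 0 + 1 + 1 + 0 + 0 + 1 = 3 ≡ 1 (mod 2).
  s_4 = 1 + 0 + 1 + 1 + 0 + 0 + 1 + 1 = 5 ≡ 1 (mod 2).
s = (0, 1, 1, 1)^T — this equals column 7 of H (binary 0111), so error is at position 7.
Correct: flip bit 7 of r = 100010100101101 to get c = 100010000101101.


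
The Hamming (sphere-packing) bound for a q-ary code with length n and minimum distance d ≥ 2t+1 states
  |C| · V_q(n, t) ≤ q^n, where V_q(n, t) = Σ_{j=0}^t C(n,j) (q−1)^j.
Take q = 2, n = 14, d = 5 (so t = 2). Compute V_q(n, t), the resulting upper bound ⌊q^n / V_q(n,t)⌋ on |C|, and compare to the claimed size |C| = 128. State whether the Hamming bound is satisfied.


V_q(n, t) = 106, q^n = 16384, Hamming bound = 154, |C| = 128 ≤ bound (satisfied).

Step 1: Compute V_q(n, t) = Σ_{j=0}^2 C(n, j) (q−1)^j.
  j = 0: C(14,0)·(1)^0 = 1·1 = 1.
  j = 1: C(14,1)·(1)^1 = 14·1 = 14.
  j = 2: C(14,2)·(1)^2 = 91·1 = 91.
  V_q(n, t) = 1 + 14 + 91 = 106.
Step 2: q^n = 2^14 = 16384.
Step 3: Hamming bound ⌊q^n / V_q(n,t)⌋ = ⌊16384/106⌋ = 154.
Step 4: Compare |C| = 128 to 154: satisfied.
The claimed |C| lies below the Hamming bound.


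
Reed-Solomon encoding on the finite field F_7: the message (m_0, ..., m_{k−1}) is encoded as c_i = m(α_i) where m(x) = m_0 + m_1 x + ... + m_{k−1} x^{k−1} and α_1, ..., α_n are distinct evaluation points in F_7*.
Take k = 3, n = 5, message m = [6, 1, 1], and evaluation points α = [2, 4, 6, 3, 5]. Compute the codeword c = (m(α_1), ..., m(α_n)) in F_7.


c = [5, 5, 6, 4, 1]

Message polynomial: m(x) = 6 + 1·x + 1·x^2 (mod 7).
For each evaluation point α_i, compute m(α_i) mod 7:
  α_1 = 2: Horner steps 1 → 3 → 5, so m(2) = 5.
  α_2 = 4: Horner steps 1 → 5 → 5, so m(4) = 5.
  α_3 = 6: Horner steps 1 → 0 → 6, so m(6) = 6.
  α_4 = 3: Horner steps 1 → 4 → 4, so m(3) = 4.
  α_5 = 5: Horner steps 1 → 6 → 1, so m(5) = 1.
Codeword c = [5, 5, 6, 4, 1] ∈ F_7^5.


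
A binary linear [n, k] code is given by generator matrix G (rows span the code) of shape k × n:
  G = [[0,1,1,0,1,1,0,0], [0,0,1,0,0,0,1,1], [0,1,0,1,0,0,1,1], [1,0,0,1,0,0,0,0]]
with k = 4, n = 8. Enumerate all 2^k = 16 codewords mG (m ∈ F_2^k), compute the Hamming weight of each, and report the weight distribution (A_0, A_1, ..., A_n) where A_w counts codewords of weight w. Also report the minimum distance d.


Weight distribution: A_0 = 1, A_2 = 1, A_3 = 5, A_4 = 3, A_5 = 2, A_6 = 3, A_7 = 1. Minimum distance d = 2.

Enumerate all 2^4 = 16 messages m ∈ F_2^4.
For each, compute codeword c = mG in F_2^8, then tally its weight.
  m = 0000 → c = 00000000, weight = 0.
  m = 1000 → c = 01101100, weight = 4.
  m = 0100 → c = 00100011, weight = 3.
  m = 1100 → c = 01001111, weight = 5.
  m = 0010 → c = 01010011, weight = 4.
  m = 1010 → c = 00111111, weight = 6.
  m = 0110 → c = 01110000, weight = 3.
  m = 1110 → c = 00011100, weight = 3.
  m = 0001 → c = 10010000, weight = 2.
  m = 1001 → c = 11111100, weight = 6.
  m = 0101 → c = 10110011, weight = 5.
  m = 1101 → c = 11011111, weight = 7.
  m = 0011 → c = 11000011, weight = 4.
  m = 1011 → c = 10101111, weight = 6.
  m = 0111 → c = 11100000, weight = 3.
  m = 1111 → c = 10001100, weight = 3.
Tally weights:
  weight 0: 1 codewords.
  weight 2: 1 codewords.
  weight 3: 5 codewords.
  weight 4: 3 codewords.
  weight 5: 2 codewords.
  weight 6: 3 codewords.
  weight 7: 1 codewords.
Minimum distance d = smallest w > 0 with A_w > 0 = 2.
Sanity: Σ A_w = 16 = 2^4 = 16 ✓.


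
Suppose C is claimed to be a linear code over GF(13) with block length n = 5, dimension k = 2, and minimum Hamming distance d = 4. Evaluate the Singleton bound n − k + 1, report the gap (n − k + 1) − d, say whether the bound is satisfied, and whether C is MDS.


Singleton RHS = n − k + 1 = 4, slack = 0, bound satisfied, MDS.

Singleton bound: d ≤ n − k + 1.
Here n = 5, k = 2, so n − k + 1 = 4.
Given d = 4, check d ≤ 4: YES.
Slack = (n − k + 1) − d = 0.
The code is MDS (slack = 0).
Description: the claimed parameters are [5, 2, 4]_13; such a code would be MDS (meets Singleton bound).


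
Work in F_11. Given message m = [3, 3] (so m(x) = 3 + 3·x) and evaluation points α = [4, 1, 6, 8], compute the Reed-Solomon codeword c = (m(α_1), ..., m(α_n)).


c = [4, 6, 10, 5]

Message polynomial: m(x) = 3 + 3·x (mod 11).
For each evaluation point α_i, compute m(α_i) mod 11:
  α_1 = 4: Horner steps 3 → 4, so m(4) = 4.
  α_2 = 1: Horner steps 3 → 6, so m(1) = 6.
  α_3 = 6: Horner steps 3 → 10, so m(6) = 10.
  α_4 = 8: Horner steps 3 → 5, so m(8) = 5.
Codeword c = [4, 6, 10, 5] ∈ F_11^4.


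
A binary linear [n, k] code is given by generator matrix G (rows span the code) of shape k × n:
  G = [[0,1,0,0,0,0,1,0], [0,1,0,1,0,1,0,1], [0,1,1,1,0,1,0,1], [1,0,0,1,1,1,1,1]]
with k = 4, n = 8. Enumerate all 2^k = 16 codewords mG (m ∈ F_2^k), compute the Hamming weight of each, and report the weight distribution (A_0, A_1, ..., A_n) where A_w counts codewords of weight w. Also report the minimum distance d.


Weight distribution: A_0 = 1, A_1 = 1, A_2 = 2, A_3 = 2, A_4 = 3, A_5 = 3, A_6 = 2, A_7 = 2. Minimum distance d = 1.

Enumerate all 2^4 = 16 messages m ∈ F_2^4.
For each, compute codeword c = mG in F_2^8, then tally its weight.
  m = 0000 → c = 00000000, weight = 0.
  m = 1000 → c = 01000010, weight = 2.
  m = 0100 → c = 01010101, weight = 4.
  m = 1100 → c = 00010111, weight = 4.
  m = 0010 → c = 01110101, weight = 5.
  m = 1010 → c = 00110111, weight = 5.
  m = 0110 → c = 00100000, weight = 1.
  m = 1110 → c = 01100010, weight = 3.
  m = 0001 → c = 10011111, weight = 6.
  m = 1001 → c = 11011101, weight = 6.
  m = 0101 → c = 11001010, weight = 4.
  m = 1101 → c = 10001000, weight = 2.
  m = 0011 → c = 11101010, weight = 5.
  m = 1011 → c = 10101000, weight = 3.
  m = 0111 → c = 10111111, weight = 7.
  m = 1111 → c = 11111101, weight = 7.
Tally weights:
  weight 0: 1 codewords.
  weight 1: 1 codewords.
  weight 2: 2 codewords.
  weight 3: 2 codewords.
  weight 4: 3 codewords.
  weight 5: 3 codewords.
  weight 6: 2 codewords.
  weight 7: 2 codewords.
Minimum distance d = smallest w > 0 with A_w > 0 = 1.
Sanity: Σ A_w = 16 = 2^4 = 16 ✓.


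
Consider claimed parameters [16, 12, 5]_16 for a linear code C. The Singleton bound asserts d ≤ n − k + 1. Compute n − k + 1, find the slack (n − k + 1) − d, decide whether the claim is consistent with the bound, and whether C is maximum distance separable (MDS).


Singleton RHS = n − k + 1 = 5, slack = 0, bound satisfied, MDS.

Singleton bound: d ≤ n − k + 1.
Here n = 16, k = 12, so n − k + 1 = 5.
Given d = 5, check d ≤ 5: YES.
Slack = (n − k + 1) − d = 0.
The code is MDS (slack = 0).
Description: the claimed parameters are [16, 12, 5]_16; such a code would be MDS (meets Singleton bound).


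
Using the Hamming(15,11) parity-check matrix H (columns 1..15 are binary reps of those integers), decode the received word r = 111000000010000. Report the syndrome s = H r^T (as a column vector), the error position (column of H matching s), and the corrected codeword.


s = (1, 0, 1, 1)^T, error position = 11, corrected codeword c = 111000000000000

Compute s = H r^T mod 2 one row at a time:
  s_1 = 0 + 0 + 0 + 1 + 0 + 0 + 0 + 0 = 1 ≡ 1 (mod 2).
  s_2 = 0 + 0 + 0 + 0 + 0 + 0 + 0 + 0 = 0 ≡ 0 (mod 2).
  s_3 = 1 + 1 + 0 + 0 + 0 + 1 + 0 + 0 = 3 ≡ 1 (mod 2).
  s_4 = 1 + 1 + 0 + 0 + 0 + 1 + 0 + 0 = 3 ≡ 1 (mod 2).
s = (1, 0, 1, 1)^T — this equals column 11 of H (binary 1011), so error is at position 11.
Correct: flip bit 11 of r = 111000000010000 to get c = 111000000000000.


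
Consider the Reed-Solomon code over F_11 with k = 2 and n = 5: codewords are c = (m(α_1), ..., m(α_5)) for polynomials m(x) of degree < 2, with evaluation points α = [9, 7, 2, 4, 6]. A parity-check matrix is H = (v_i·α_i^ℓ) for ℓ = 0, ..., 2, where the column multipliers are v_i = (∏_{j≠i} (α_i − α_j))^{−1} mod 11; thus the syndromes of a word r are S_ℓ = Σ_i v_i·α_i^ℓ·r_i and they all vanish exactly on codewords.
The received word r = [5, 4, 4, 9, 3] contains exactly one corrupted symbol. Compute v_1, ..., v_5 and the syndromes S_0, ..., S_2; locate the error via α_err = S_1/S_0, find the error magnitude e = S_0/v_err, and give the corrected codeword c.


S = (5, 2, 3), error at position 2, error magnitude e = 4, c = [5, 0, 4, 9, 3].

Step 1: column multipliers v_i = (∏_{j≠i}(α_i − α_j))^{−1} mod 11.
  i = 1 (α = 9): (9−7)(9−2)(9−4)(9−6) = 2·7·5·3 = 210 ≡ 1, so v_1 = 1^{−1} = 1 (mod 11).
  i = 2 (α = 7): (7−9)(7−2)(7−4)(7−6) = (−2)·5·3·1 = −30 ≡ 3, so v_2 = 3^{−1} = 4 (mod 11).
  i = 3 (α = 2): (2−9)(2−7)(2−4)(2−6) = (−7)·(−5)·(−2)·(−4) = 280 ≡ 5, so v_3 = 5^{−1} = 9 (mod 11).
  i = 4 (α = 4): (4−9)(4−7)(4−2)(4−6) = (−5)·(−3)·2·(−2) = −60 ≡ 6, so v_4 = 6^{−1} = 2 (mod 11).
  i = 5 (α = 6): (6−9)(6−7)(6−2)(6−4) = (−3)·(−1)·4·2 = 24 ≡ 2, so v_5 = 2^{−1} = 6 (mod 11).
  v = [1, 4, 9, 2, 6].
Step 2: syndromes of r = [5, 4, 4, 9, 3] (all sums mod 11).
  S_0 = Σ v_i r_i = 1·5 + 4·4 + 9·4 + 2·9 + 6·3 = 93 ≡ 5.
  S_1 = Σ v_i α_i r_i = 1·9·5 + 4·7·4 + 9·2·4 + 2·4·9 + 6·6·3 = 409 ≡ 2.
  α_i^2 mod 11 = [4, 5, 4, 5, 3].
  S_2 = Σ v_i α_i^2 r_i = 1·4·5 + 4·5·4 + 9·4·4 + 2·5·9 + 6·3·3 = 388 ≡ 3.
  S = (5, 2, 3) ≠ 0, so r is not a codeword (an error is present).
Step 3: locate the error. For a single error e at position i, S_ℓ = v_i·e·α_i^ℓ, so α_err = S_1/S_0.
  S_0^{−1} = 5^{−1} = 9 (mod 11), so α_err = 2·9 = 18 ≡ 7 = α_2. Error position i = 2.
  Consistency check: S_2/S_1 = 3·6 = 18 ≡ 7 = α_err ✓ (single-error assumption holds).
Step 4: error magnitude e = S_0/v_2 = S_0·∏_{j≠2}(α_2 − α_j) = 5·3 = 15 ≡ 4 (mod 11).
Step 5: correct position 2: c_2 = r_2 − e = 4 − 4 ≡ 0 (mod 11). Hence c = [5, 0, 4, 9, 3].
  Check: interpolating c through the α_i gives m(x) = 10 + 8·x (degree < 2) with m(α_i) = c_i for every i, so c is indeed a codeword.


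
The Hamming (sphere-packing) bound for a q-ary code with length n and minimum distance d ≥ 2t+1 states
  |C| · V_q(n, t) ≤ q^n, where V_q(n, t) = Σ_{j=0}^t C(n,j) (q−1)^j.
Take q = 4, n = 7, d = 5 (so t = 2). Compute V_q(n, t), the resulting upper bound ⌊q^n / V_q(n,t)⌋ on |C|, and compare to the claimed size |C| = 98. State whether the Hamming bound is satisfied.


V_q(n, t) = 211, q^n = 16384, Hamming bound = 77, |C| = 98 > bound (violated).

Step 1: Compute V_q(n, t) = Σ_{j=0}^2 C(n, j) (q−1)^j.
  j = 0: C(7,0)·(3)^0 = 1·1 = 1.
  j = 1: C(7,1)·(3)^1 = 7·3 = 21.
  j = 2: C(7,2)·(3)^2 = 21·9 = 189.
  V_q(n, t) = 1 + 21 + 189 = 211.
Step 2: q^n = 4^7 = 16384.
Step 3: Hamming bound ⌊q^n / V_q(n,t)⌋ = ⌊16384/211⌋ = 77.
Step 4: Compare |C| = 98 to 77: violated.
The claimed |C| lies above the Hamming bound, so no 4-ary code of length 7 with d ≥ 5 can have 98 codewords.


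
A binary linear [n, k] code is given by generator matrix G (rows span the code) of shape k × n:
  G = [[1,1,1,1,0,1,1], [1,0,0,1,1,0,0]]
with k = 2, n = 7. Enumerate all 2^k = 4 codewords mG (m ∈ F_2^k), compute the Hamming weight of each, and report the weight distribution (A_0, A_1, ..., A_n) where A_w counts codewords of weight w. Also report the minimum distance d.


Weight distribution: A_0 = 1, A_3 = 1, A_5 = 1, A_6 = 1. Minimum distance d = 3.

Enumerate all 2^2 = 4 messages m ∈ F_2^2.
For each, compute codeword c = mG in F_2^7, then tally its weight.
  m = 00 → c = 0000000, weight = 0.
  m = 10 → c = 1111011, weight = 6.
  m = 01 → c = 1001100, weight = 3.
  m = 11 → c = 0110111, weight = 5.
Tally weights:
  weight 0: 1 codewords.
  weight 3: 1 codewords.
  weight 5: 1 codewords.
  weight 6: 1 codewords.
Minimum distance d = smallest w > 0 with A_w > 0 = 3.
Sanity: Σ A_w = 4 = 2^2 = 4 ✓.


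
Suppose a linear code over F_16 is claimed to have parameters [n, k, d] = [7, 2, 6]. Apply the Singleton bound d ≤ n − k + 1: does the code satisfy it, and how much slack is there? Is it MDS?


Singleton RHS = n − k + 1 = 6, slack = 0, bound satisfied, MDS.

Singleton bound: d ≤ n − k + 1.
Here n = 7, k = 2, so n − k + 1 = 6.
Given d = 6, check d ≤ 6: YES.
Slack = (n − k + 1) − d = 0.
The code is MDS (slack = 0).
Description: the claimed parameters are [7, 2, 6]_16; such a code would be MDS (meets Singleton bound).


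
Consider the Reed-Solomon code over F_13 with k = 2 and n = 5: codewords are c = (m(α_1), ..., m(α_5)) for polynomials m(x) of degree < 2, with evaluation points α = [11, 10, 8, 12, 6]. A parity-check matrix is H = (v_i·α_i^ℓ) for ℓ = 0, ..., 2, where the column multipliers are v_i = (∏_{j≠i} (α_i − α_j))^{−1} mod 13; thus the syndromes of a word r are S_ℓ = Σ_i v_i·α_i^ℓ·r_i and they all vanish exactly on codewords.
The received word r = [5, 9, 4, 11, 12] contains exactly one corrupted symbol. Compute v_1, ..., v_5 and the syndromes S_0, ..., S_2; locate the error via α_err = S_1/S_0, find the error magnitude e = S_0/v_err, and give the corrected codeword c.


S = (4, 9, 4), error at position 4, error magnitude e = 10, c = [5, 9, 4, 1, 12].

Step 1: column multipliers v_i = (∏_{j≠i}(α_i − α_j))^{−1} mod 13.
  i = 1 (α = 11): (11−10)(11−8)(11−12)(11−6) = 1·3·(−1)·5 = −15 ≡ 11, so v_1 = 11^{−1} = 6 (mod 13).
  i = 2 (α = 10): (10−11)(10−8)(10−12)(10−6) = (−1)·2·(−2)·4 = 16 ≡ 3, so v_2 = 3^{−1} = 9 (mod 13).
  i = 3 (α = 8): (8−11)(8−10)(8−12)(8−6) = (−3)·(−2)·(−4)·2 = −48 ≡ 4, so v_3 = 4^{−1} = 10 (mod 13).
  i = 4 (α = 12): (12−11)(12−10)(12−8)(12−6) = 1·2·4·6 = 48 ≡ 9, so v_4 = 9^{−1} = 3 (mod 13).
  i = 5 (α = 6): (6−11)(6−10)(6−8)(6−12) = (−5)·(−4)·(−2)·(−6) = 240 ≡ 6, so v_5 = 6^{−1} = 11 (mod 13).
  v = [6, 9, 10, 3, 11].
Step 2: syndromes of r = [5, 9, 4, 11, 12] (all sums mod 13).
  S_0 = Σ v_i r_i = 6·5 + 9·9 + 10·4 + 3·11 + 11·12 = 316 ≡ 4.
  S_1 = Σ v_i α_i r_i = 6·11·5 + 9·10·9 + 10·8·4 + 3·12·11 + 11·6·12 = 2648 ≡ 9.
  α_i^2 mod 13 = [4, 9, 12, 1, 10].
  S_2 = Σ v_i α_i^2 r_i = 6·4·5 + 9·9·9 + 10·12·4 + 3·1·11 + 11·10·12 = 2682 ≡ 4.
  S = (4, 9, 4) ≠ 0, so r is not a codeword (an error is present).
Step 3: locate the error. For a single error e at position i, S_ℓ = v_i·e·α_i^ℓ, so α_err = S_1/S_0.
  S_0^{−1} = 4^{−1} = 10 (mod 13), so α_err = 9·10 = 90 ≡ 12 = α_4. Error position i = 4.
  Consistency check: S_2/S_1 = 4·3 = 12 ≡ 12 = α_err ✓ (single-error assumption holds).
Step 4: error magnitude e = S_0/v_4 = S_0·∏_{j≠4}(α_4 − α_j) = 4·9 = 36 ≡ 10 (mod 13).
Step 5: correct position 4: c_4 = r_4 − e = 11 − 10 ≡ 1 (mod 13). Hence c = [5, 9, 4, 1, 12].
  Check: interpolating c through the α_i gives m(x) = 10 + 9·x (degree < 2) with m(α_i) = c_i for every i, so c is indeed a codeword.


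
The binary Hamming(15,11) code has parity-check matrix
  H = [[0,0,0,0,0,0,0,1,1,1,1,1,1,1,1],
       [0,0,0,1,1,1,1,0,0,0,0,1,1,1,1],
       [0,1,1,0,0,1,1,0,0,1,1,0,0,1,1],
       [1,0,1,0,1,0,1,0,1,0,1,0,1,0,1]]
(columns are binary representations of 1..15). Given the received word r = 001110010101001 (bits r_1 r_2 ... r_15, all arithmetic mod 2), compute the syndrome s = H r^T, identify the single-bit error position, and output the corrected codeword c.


s = (0, 0, 1, 1)^T, error position = 3, corrected codeword c = 000110010101001

Compute s = H r^T mod 2 one row at a time:
  s_1 = 1 + 0 + 1 + 0 + 1 + 0 + 0 + 1 = 4 ≡ 0 (mod 2).
  s_2 = 1 + 1 + 0 + 0 + 1 + 0 + 0 + 1 = 4 ≡ 0 (mod 2).
  s_3 = 0 + 1 + 0 + 0 + 1 + 0 + 0 + 1 = 3 ≡ 1 (mod 2).
  s_4 = 0 + 1 + 1 + 0 + 0 + 0 + 0 + 1 = 3 ≡ 1 (mod 2).
s = (0, 0, 1, 1)^T — this equals column 3 of H (binary 0011), so error is at position 3.
Correct: flip bit 3 of r = 001110010101001 to get c = 000110010101001.


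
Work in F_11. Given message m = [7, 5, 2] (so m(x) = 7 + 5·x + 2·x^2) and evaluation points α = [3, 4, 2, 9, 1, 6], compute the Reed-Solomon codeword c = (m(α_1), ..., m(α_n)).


c = [7, 4, 3, 5, 3, 10]

Message polynomial: m(x) = 7 + 5·x + 2·x^2 (mod 11).
For each evaluation point α_i, compute m(α_i) mod 11:
  α_1 = 3: Horner steps 2 → 0 → 7, so m(3) = 7.
  α_2 = 4: Horner steps 2 → 2 → 4, so m(4) = 4.
  α_3 = 2: Horner steps 2 → 9 → 3, so m(2) = 3.
  α_4 = 9: Horner steps 2 → 1 → 5, so m(9) = 5.
  α_5 = 1: Horner steps 2 → 7 → 3, so m(1) = 3.
  α_6 = 6: Horner steps 2 → 6 → 10, so m(6) = 10.
Codeword c = [7, 4, 3, 5, 3, 10] ∈ F_11^6.


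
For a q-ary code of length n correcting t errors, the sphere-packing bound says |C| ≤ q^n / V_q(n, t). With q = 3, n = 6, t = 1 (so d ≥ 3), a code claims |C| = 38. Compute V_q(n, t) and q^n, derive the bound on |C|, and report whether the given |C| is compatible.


V_q(n, t) = 13, q^n = 729, Hamming bound = 56, |C| = 38 ≤ bound (satisfied).

Step 1: Compute V_q(n, t) = Σ_{j=0}^1 C(n, j) (q−1)^j.
  j = 0: C(6,0)·(2)^0 = 1·1 = 1.
  j = 1: C(6,1)·(2)^1 = 6·2 = 12.
  V_q(n, t) = 1 + 12 = 13.
Step 2: q^n = 3^6 = 729.
Step 3: Hamming bound ⌊q^n / V_q(n,t)⌋ = ⌊729/13⌋ = 56.
Step 4: Compare |C| = 38 to 56: satisfied.
The claimed |C| lies below the Hamming bound.


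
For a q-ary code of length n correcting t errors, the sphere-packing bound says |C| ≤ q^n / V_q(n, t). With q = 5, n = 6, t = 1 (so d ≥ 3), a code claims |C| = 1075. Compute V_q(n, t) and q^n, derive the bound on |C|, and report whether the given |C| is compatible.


V_q(n, t) = 25, q^n = 15625, Hamming bound = 625, |C| = 1075 > bound (violated).

Step 1: Compute V_q(n, t) = Σ_{j=0}^1 C(n, j) (q−1)^j.
  j = 0: C(6,0)·(4)^0 = 1·1 = 1.
  j = 1: C(6,1)·(4)^1 = 6·4 = 24.
  V_q(n, t) = 1 + 24 = 25.
Step 2: q^n = 5^6 = 15625.
Step 3: Hamming bound ⌊q^n / V_q(n,t)⌋ = ⌊15625/25⌋ = 625.
Step 4: Compare |C| = 1075 to 625: violated.
The claimed |C| lies above the Hamming bound, so no 5-ary code of length 6 with d ≥ 3 can have 1075 codewords.


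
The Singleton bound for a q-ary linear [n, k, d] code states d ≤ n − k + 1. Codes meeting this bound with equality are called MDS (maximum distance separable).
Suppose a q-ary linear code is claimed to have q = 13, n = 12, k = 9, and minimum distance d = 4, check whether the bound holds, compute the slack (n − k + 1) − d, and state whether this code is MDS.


Singleton RHS = n − k + 1 = 4, slack = 0, bound satisfied, MDS.

Singleton bound: d ≤ n − k + 1.
Here n = 12, k = 9, so n − k + 1 = 4.
Given d = 4, check d ≤ 4: YES.
Slack = (n − k + 1) − d = 0.
The code is MDS (slack = 0).
Description: the claimed parameters are [12, 9, 4]_13; such a code would be MDS (meets Singleton bound).


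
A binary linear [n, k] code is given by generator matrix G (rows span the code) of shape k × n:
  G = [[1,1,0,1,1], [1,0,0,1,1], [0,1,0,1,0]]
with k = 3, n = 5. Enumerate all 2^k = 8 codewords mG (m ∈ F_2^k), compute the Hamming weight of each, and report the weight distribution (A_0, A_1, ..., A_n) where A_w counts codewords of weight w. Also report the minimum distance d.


Weight distribution: A_0 = 1, A_1 = 2, A_2 = 2, A_3 = 2, A_4 = 1. Minimum distance d = 1.

Enumerate all 2^3 = 8 messages m ∈ F_2^3.
For each, compute codeword c = mG in F_2^5, then tally its weight.
  m = 000 → c = 00000, weight = 0.
  m = 100 → c = 11011, weight = 4.
  m = 010 → c = 10011, weight = 3.
  m = 110 → c = 01000, weight = 1.
  m = 001 → c = 01010, weight = 2.
  m = 101 → c = 10001, weight = 2.
  m = 011 → c = 11001, weight = 3.
  m = 111 → c = 00010, weight = 1.
Tally weights:
  weight 0: 1 codewords.
  weight 1: 2 codewords.
  weight 2: 2 codewords.
  weight 3: 2 codewords.
  weight 4: 1 codewords.
Minimum distance d = smallest w > 0 with A_w > 0 = 1.
Sanity: Σ A_w = 8 = 2^3 = 8 ✓.


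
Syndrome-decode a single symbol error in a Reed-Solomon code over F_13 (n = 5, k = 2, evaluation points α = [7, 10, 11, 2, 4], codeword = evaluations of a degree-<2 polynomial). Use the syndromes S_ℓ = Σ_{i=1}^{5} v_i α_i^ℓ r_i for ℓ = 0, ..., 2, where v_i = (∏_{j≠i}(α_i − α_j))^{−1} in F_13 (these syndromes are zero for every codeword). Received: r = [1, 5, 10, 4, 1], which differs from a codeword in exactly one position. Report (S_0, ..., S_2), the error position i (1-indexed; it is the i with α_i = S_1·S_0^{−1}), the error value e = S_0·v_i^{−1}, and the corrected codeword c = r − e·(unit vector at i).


S = (1, 7, 10), error at position 1, error magnitude e = 11, c = [3, 5, 10, 4, 1].

Step 1: column multipliers v_i = (∏_{j≠i}(α_i − α_j))^{−1} mod 13.
  i = 1 (α = 7): (7−10)(7−11)(7−2)(7−4) = (−3)·(−4)·5·3 = 180 ≡ 11, so v_1 = 11^{−1} = 6 (mod 13).
  i = 2 (α = 10): (10−7)(10−11)(10−2)(10−4) = 3·(−1)·8·6 = −144 ≡ 12, so v_2 = 12^{−1} = 12 (mod 13).
  i = 3 (α = 11): (11−7)(11−10)(11−2)(11−4) = 4·1·9·7 = 252 ≡ 5, so v_3 = 5^{−1} = 8 (mod 13).
  i = 4 (α = 2): (2−7)(2−10)(2−11)(2−4) = (−5)·(−8)·(−9)·(−2) = 720 ≡ 5, so v_4 = 5^{−1} = 8 (mod 13).
  i = 5 (α = 4): (4−7)(4−10)(4−11)(4−2) = (−3)·(−6)·(−7)·2 = −252 ≡ 8, so v_5 = 8^{−1} = 5 (mod 13).
  v = [6, 12, 8, 8, 5].
Step 2: syndromes of r = [1, 5, 10, 4, 1] (all sums mod 13).
  S_0 = Σ v_i r_i = 6·1 + 12·5 + 8·10 + 8·4 + 5·1 = 183 ≡ 1.
  S_1 = Σ v_i α_i r_i = 6·7·1 + 12·10·5 + 8·11·10 + 8·2·4 + 5·4·1 = 1606 ≡ 7.
  α_i^2 mod 13 = [10, 9, 4, 4, 3].
  S_2 = Σ v_i α_i^2 r_i = 6·10·1 + 12·9·5 + 8·4·10 + 8·4·4 + 5·3·1 = 1063 ≡ 10.
  S = (1, 7, 10) ≠ 0, so r is not a codeword (an error is present).
Step 3: locate the error. For a single error e at position i, S_ℓ = v_i·e·α_i^ℓ, so α_err = S_1/S_0.
  S_0^{−1} = 1^{−1} = 1 (mod 13), so α_err = 7·1 = 7 ≡ 7 = α_1. Error position i = 1.
  Consistency check: S_2/S_1 = 10·2 = 20 ≡ 7 = α_err ✓ (single-error assumption holds).
Step 4: error magnitude e = S_0/v_1 = S_0·∏_{j≠1}(α_1 − α_j) = 1·11 = 11 ≡ 11 (mod 13).
Step 5: correct position 1: c_1 = r_1 − e = 1 − 11 ≡ 3 (mod 13). Hence c = [3, 5, 10, 4, 1].
  Check: interpolating c through the α_i gives m(x) = 7 + 5·x (degree < 2) with m(α_i) = c_i for every i, so c is indeed a codeword.


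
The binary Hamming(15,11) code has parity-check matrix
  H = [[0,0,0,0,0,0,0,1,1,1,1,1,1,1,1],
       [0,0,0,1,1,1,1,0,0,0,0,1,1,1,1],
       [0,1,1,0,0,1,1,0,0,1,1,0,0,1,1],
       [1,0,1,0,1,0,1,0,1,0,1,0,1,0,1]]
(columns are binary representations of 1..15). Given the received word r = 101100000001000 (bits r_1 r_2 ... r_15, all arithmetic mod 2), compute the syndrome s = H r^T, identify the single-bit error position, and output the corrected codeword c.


s = (1, 0, 1, 0)^T, error position = 10, corrected codeword c = 101100000101000

Compute s = H r^T mod 2 one row at a time:
  s_1 = 0 + 0 + 0 + 0 + 1 + 0 + 0 + 0 = 1 ≡ 1 (mod 2).
  s_2 = 1 + 0 + 0 + 0 + 1 + 0 + 0 + 0 = 2 ≡ 0 (mod 2).
  s_3 = 0 + 1 + 0 + 0 + 0 + 0 + 0 + 0 = 1 ≡ 1 (mod 2).
  s_4 = 1 + 1 + 0 + 0 + 0 + 0 + 0 + 0 = 2 ≡ 0 (mod 2).
s = (1, 0, 1, 0)^T — this equals column 10 of H (binary 1010), so error is at position 10.
Correct: flip bit 10 of r = 101100000001000 to get c = 101100000101000.


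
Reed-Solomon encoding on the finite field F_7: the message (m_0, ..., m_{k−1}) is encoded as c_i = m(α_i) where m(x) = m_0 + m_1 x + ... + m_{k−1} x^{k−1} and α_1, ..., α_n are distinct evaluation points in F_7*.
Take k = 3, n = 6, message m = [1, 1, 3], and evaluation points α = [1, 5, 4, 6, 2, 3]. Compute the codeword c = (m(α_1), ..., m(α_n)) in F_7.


c = [5, 4, 4, 3, 1, 3]

Message polynomial: m(x) = 1 + 1·x + 3·x^2 (mod 7).
For each evaluation point α_i, compute m(α_i) mod 7:
  α_1 = 1: Horner steps 3 → 4 → 5, so m(1) = 5.
  α_2 = 5: Horner steps 3 → 2 → 4, so m(5) = 4.
  α_3 = 4: Horner steps 3 → 6 → 4, so m(4) = 4.
  α_4 = 6: Horner steps 3 → 5 → 3, so m(6) = 3.
  α_5 = 2: Horner steps 3 → 0 → 1, so m(2) = 1.
  α_6 = 3: Horner steps 3 → 3 → 3, so m(3) = 3.
Codeword c = [5, 4, 4, 3, 1, 3] ∈ F_7^6.


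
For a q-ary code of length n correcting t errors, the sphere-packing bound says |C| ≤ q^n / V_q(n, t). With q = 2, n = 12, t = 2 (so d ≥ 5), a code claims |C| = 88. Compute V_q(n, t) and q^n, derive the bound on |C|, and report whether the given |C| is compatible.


V_q(n, t) = 79, q^n = 4096, Hamming bound = 51, |C| = 88 > bound (violated).

Step 1: Compute V_q(n, t) = Σ_{j=0}^2 C(n, j) (q−1)^j.
  j = 0: C(12,0)·(1)^0 = 1·1 = 1.
  j = 1: C(12,1)·(1)^1 = 12·1 = 12.
  j = 2: C(12,2)·(1)^2 = 66·1 = 66.
  V_q(n, t) = 1 + 12 + 66 = 79.
Step 2: q^n = 2^12 = 4096.
Step 3: Hamming bound ⌊q^n / V_q(n,t)⌋ = ⌊4096/79⌋ = 51.
Step 4: Compare |C| = 88 to 51: violated.
The claimed |C| lies above the Hamming bound, so no 2-ary code of length 12 with d ≥ 5 can have 88 codewords.


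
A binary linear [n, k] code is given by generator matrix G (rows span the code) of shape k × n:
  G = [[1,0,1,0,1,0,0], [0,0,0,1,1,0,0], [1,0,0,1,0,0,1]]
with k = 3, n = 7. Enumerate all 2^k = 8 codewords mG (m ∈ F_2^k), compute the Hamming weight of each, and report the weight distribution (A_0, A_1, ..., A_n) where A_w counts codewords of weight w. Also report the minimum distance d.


Weight distribution: A_0 = 1, A_2 = 2, A_3 = 4, A_4 = 1. Minimum distance d = 2.

Enumerate all 2^3 = 8 messages m ∈ F_2^3.
For each, compute codeword c = mG in F_2^7, then tally its weight.
  m = 000 → c = 0000000, weight = 0.
  m = 100 → c = 1010100, weight = 3.
  m = 010 → c = 0001100, weight = 2.
  m = 110 → c = 1011000, weight = 3.
  m = 001 → c = 1001001, weight = 3.
  m = 101 → c = 0011101, weight = 4.
  m = 011 → c = 1000101, weight = 3.
  m = 111 → c = 0010001, weight = 2.
Tally weights:
  weight 0: 1 codewords.
  weight 2: 2 codewords.
  weight 3: 4 codewords.
  weight 4: 1 codewords.
Minimum distance d = smallest w > 0 with A_w > 0 = 2.
Sanity: Σ A_w = 8 = 2^3 = 8 ✓.


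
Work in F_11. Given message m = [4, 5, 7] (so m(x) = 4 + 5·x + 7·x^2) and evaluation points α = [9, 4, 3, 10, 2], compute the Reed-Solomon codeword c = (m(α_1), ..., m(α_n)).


c = [0, 4, 5, 6, 9]

Message polynomial: m(x) = 4 + 5·x + 7·x^2 (mod 11).
For each evaluation point α_i, compute m(α_i) mod 11:
  α_1 = 9: Horner steps 7 → 2 → 0, so m(9) = 0.
  α_2 = 4: Horner steps 7 → 0 → 4, so m(4) = 4.
  α_3 = 3: Horner steps 7 → 4 → 5, so m(3) = 5.
  α_4 = 10: Horner steps 7 → 9 → 6, so m(10) = 6.
  α_5 = 2: Horner steps 7 → 8 → 9, so m(2) = 9.
Codeword c = [0, 4, 5, 6, 9] ∈ F_11^5.


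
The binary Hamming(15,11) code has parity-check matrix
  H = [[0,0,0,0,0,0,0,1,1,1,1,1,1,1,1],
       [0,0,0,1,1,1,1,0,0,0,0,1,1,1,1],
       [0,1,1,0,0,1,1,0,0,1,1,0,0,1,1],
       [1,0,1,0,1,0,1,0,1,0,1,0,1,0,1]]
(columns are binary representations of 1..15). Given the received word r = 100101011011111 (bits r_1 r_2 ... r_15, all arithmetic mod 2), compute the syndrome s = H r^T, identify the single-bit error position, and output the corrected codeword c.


s = (1, 0, 0, 1)^T, error position = 9, corrected codeword c = 100101010011111

Compute s = H r^T mod 2 one row at a time:
  s_1 = 1 + 1 + 0 + 1 + 1 + 1 + 1 + 1 = 7 ≡ 1 (mod 2).
  s_2 = 1 + 0 + 1 + 0 + 1 + 1 + 1 + 1 = 6 ≡ 0 (mod 2).
  s_3 = 0 + 0 + 1 + 0 + 0 + 1 + 1 + 1 = 4 ≡ 0 (mod 2).
  s_4 = 1 + 0 + 0 + 0 + 1 + 1 + 1 + 1 = 5 ≡ 1 (mod 2).
s = (1, 0, 0, 1)^T — this equals column 9 of H (binary 1001), so error is at position 9.
Correct: flip bit 9 of r = 100101011011111 to get c = 100101010011111.


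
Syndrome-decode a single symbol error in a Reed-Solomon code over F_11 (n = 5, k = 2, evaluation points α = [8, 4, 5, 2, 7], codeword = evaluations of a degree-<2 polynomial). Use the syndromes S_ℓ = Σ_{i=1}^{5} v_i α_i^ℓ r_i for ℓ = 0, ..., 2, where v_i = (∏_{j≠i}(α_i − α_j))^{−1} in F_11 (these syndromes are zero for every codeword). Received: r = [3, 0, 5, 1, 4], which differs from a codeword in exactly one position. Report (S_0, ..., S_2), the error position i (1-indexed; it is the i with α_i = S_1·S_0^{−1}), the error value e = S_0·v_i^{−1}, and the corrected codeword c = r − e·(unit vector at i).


S = (10, 3, 2), error at position 1, error magnitude e = 5, c = [9, 0, 5, 1, 4].

Step 1: column multipliers v_i = (∏_{j≠i}(α_i − α_j))^{−1} mod 11.
  i = 1 (α = 8): (8−4)(8−5)(8−2)(8−7) = 4·3·6·1 = 72 ≡ 6, so v_1 = 6^{−1} = 2 (mod 11).
  i = 2 (α = 4): (4−8)(4−5)(4−2)(4−7) = (−4)·(−1)·2·(−3) = −24 ≡ 9, so v_2 = 9^{−1} = 5 (mod 11).
  i = 3 (α = 5): (5−8)(5−4)(5−2)(5−7) = (−3)·1·3·(−2) = 18 ≡ 7, so v_3 = 7^{−1} = 8 (mod 11).
  i = 4 (α = 2): (2−8)(2−4)(2−5)(2−7) = (−6)·(−2)·(−3)·(−5) = 180 ≡ 4, so v_4 = 4^{−1} = 3 (mod 11).
  i = 5 (α = 7): (7−8)(7−4)(7−5)(7−2) = (−1)·3·2·5 = −30 ≡ 3, so v_5 = 3^{−1} = 4 (mod 11).
  v = [2, 5, 8, 3, 4].
Step 2: syndromes of r = [3, 0, 5, 1, 4] (all sums mod 11).
  S_0 = Σ v_i r_i = 2·3 + 5·0 + 8·5 + 3·1 + 4·4 = 65 ≡ 10.
  S_1 = Σ v_i α_i r_i = 2·8·3 + 5·4·0 + 8·5·5 + 3·2·1 + 4·7·4 = 366 ≡ 3.
  α_i^2 mod 11 = [9, 5, 3, 4, 5].
  S_2 = Σ v_i α_i^2 r_i = 2·9·3 + 5·5·0 + 8·3·5 + 3·4·1 + 4·5·4 = 266 ≡ 2.
  S = (10, 3, 2) ≠ 0, so r is not a codeword (an error is present).
Step 3: locate the error. For a single error e at position i, S_ℓ = v_i·e·α_i^ℓ, so α_err = S_1/S_0.
  S_0^{−1} = 10^{−1} = 10 (mod 11), so α_err = 3·10 = 30 ≡ 8 = α_1. Error position i = 1.
  Consistency check: S_2/S_1 = 2·4 = 8 ≡ 8 = α_err ✓ (single-error assumption holds).
Step 4: error magnitude e = S_0/v_1 = S_0·∏_{j≠1}(α_1 − α_j) = 10·6 = 60 ≡ 5 (mod 11).
Step 5: correct position 1: c_1 = r_1 − e = 3 − 5 ≡ 9 (mod 11). Hence c = [9, 0, 5, 1, 4].
  Check: interpolating c through the α_i gives m(x) = 2 + 5·x (degree < 2) with m(α_i) = c_i for every i, so c is indeed a codeword.


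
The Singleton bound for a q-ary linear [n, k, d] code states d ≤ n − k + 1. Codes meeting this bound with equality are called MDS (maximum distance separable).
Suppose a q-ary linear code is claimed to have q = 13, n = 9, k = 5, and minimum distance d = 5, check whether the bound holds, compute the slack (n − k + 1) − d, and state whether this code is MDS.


Singleton RHS = n − k + 1 = 5, slack = 0, bound satisfied, MDS.

Singleton bound: d ≤ n − k + 1.
Here n = 9, k = 5, so n − k + 1 = 5.
Given d = 5, check d ≤ 5: YES.
Slack = (n − k + 1) − d = 0.
The code is MDS (slack = 0).
Description: the claimed parameters are [9, 5, 5]_13; such a code would be MDS (meets Singleton bound).


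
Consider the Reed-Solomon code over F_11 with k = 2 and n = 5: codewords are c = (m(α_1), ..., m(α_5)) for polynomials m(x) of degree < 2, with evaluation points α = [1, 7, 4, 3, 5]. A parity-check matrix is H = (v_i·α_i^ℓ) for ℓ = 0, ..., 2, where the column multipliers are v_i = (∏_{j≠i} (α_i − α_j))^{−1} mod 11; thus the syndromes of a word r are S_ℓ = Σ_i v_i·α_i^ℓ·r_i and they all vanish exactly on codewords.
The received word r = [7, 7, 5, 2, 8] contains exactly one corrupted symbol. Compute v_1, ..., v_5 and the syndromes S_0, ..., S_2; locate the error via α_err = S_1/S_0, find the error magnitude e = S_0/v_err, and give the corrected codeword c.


S = (4, 6, 9), error at position 2, error magnitude e = 4, c = [7, 3, 5, 2, 8].

Step 1: column multipliers v_i = (∏_{j≠i}(α_i − α_j))^{−1} mod 11.
  i = 1 (α = 1): (1−7)(1−4)(1−3)(1−5) = (−6)·(−3)·(−2)·(−4) = 144 ≡ 1, so v_1 = 1^{−1} = 1 (mod 11).
  i = 2 (α = 7): (7−1)(7−4)(7−3)(7−5) = 6·3·4·2 = 144 ≡ 1, so v_2 = 1^{−1} = 1 (mod 11).
  i = 3 (α = 4): (4−1)(4−7)(4−3)(4−5) = 3·(−3)·1·(−1) = 9 ≡ 9, so v_3 = 9^{−1} = 5 (mod 11).
  i = 4 (α = 3): (3−1)(3−7)(3−4)(3−5) = 2·(−4)·(−1)·(−2) = −16 ≡ 6, so v_4 = 6^{−1} = 2 (mod 11).
  i = 5 (α = 5): (5−1)(5−7)(5−4)(5−3) = 4·(−2)·1·2 = −16 ≡ 6, so v_5 = 6^{−1} = 2 (mod 11).
  v = [1, 1, 5, 2, 2].
Step 2: syndromes of r = [7, 7, 5, 2, 8] (all sums mod 11).
  S_0 = Σ v_i r_i = 1·7 + 1·7 + 5·5 + 2·2 + 2·8 = 59 ≡ 4.
  S_1 = Σ v_i α_i r_i = 1·1·7 + 1·7·7 + 5·4·5 + 2·3·2 + 2·5·8 = 248 ≡ 6.
  α_i^2 mod 11 = [1, 5, 5, 9, 3].
  S_2 = Σ v_i α_i^2 r_i = 1·1·7 + 1·5·7 + 5·5·5 + 2·9·2 + 2·3·8 = 251 ≡ 9.
  S = (4, 6, 9) ≠ 0, so r is not a codeword (an error is present).
Step 3: locate the error. For a single error e at position i, S_ℓ = v_i·e·α_i^ℓ, so α_err = S_1/S_0.
  S_0^{−1} = 4^{−1} = 3 (mod 11), so α_err = 6·3 = 18 ≡ 7 = α_2. Error position i = 2.
  Consistency check: S_2/S_1 = 9·2 = 18 ≡ 7 = α_err ✓ (single-error assumption holds).
Step 4: error magnitude e = S_0/v_2 = S_0·∏_{j≠2}(α_2 − α_j) = 4·1 = 4 ≡ 4 (mod 11).
Step 5: correct position 2: c_2 = r_2 − e = 7 − 4 ≡ 3 (mod 11). Hence c = [7, 3, 5, 2, 8].
  Check: interpolating c through the α_i gives m(x) = 4 + 3·x (degree < 2) with m(α_i) = c_i for every i, so c is indeed a codeword.
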